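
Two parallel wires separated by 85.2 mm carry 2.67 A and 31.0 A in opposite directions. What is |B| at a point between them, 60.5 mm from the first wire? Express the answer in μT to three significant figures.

Each long wire gives B = μ₀I/(2πd). Distances are d₁ = 0.0605 m and d₂ = 0.0247 m.
B₁ = 8.83×10⁻⁶ T, B₂ = 2.51×10⁻⁴ T.
Between antiparallel currents both contributions point the same way, so they add. B = B₁ + B₂ = 8.83×10⁻⁶ + 2.51×10⁻⁴ = 2.60×10⁻⁴ T.

B ≈ 260 μT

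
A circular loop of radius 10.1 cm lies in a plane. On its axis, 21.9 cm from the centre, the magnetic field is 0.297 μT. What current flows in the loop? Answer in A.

On the axis of a loop, B = μ₀IR²/[2(R²+z²)^(3/2)], so I = 2B(R²+z²)^(3/2)/(μ₀R²).
R² + z² = 0.0102 + 0.04796 = 0.05816 m²; raised to 3/2 gives 1.40×10⁻² m³.
I = 2 × 2.97×10⁻⁷ × 1.40×10⁻² / (1.26×10⁻⁶ × 0.0102) = 0.650 A.

I ≈ 0.650 A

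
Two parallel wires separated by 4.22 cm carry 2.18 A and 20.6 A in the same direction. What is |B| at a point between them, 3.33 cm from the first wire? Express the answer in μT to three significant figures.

B ≈ 450 μT

Each long wire gives B = μ₀I/(2πd). Distances are d₁ = 0.0333 m and d₂ = 0.0089 m.
B₁ = 1.31×10⁻⁵ T, B₂ = 4.63×10⁻⁴ T.
Between parallel currents the two contributions point in opposite directions, so they subtract. B = |B₁ − B₂| = |1.31×10⁻⁵ − 4.63×10⁻⁴| = 4.50×10⁻⁴ T.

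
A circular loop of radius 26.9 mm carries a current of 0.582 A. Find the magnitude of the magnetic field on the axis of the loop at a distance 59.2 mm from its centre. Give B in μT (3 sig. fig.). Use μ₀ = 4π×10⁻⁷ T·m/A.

On the axis of a circular loop, B = μ₀IR² / [2(R²+z²)^(3/2)].
R² + z² = (0.0269)² + (0.0592)² = 0.004228 m², and (R²+z²)^(3/2) = 2.75×10⁻⁴ m³.
B = (4π×10⁻⁷ × 0.582 × 0.0007236) / (2 × 2.75×10⁻⁴) = 9.62×10⁻⁷ T.

B ≈ 0.962 μT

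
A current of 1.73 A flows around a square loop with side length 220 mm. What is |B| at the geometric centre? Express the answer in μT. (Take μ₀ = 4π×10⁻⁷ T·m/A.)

Each side is a finite straight segment at perpendicular distance d = a/(2 tan(π/4)) = 0.11 m from the centre, with end-angles ±π/4.
One side contributes B₁ = (μ₀I/4πd)·2 sin(π/4) = 2.22×10⁻⁶ T.
All 4 sides add in the same direction: B = 4 × 2.22×10⁻⁶ = 8.90×10⁻⁶ T.

B ≈ 8.90 μT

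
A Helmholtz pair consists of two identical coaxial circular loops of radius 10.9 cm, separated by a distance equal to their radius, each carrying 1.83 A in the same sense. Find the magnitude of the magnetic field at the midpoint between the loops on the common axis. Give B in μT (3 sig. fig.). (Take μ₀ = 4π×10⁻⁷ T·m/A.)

B ≈ 15.1 μT

Each loop contributes B = μ₀IR²/[2(R²+z²)^(3/2)] on the axis, with z measured from that loop.
Loop 1 (z = 0.0545 m): B₁ = 7.55×10⁻⁶ T. Loop 2 (z = 0.0545 m): B₂ = 7.55×10⁻⁶ T.
The fields add: B = B₁ + B₂ = 1.51×10⁻⁵ T.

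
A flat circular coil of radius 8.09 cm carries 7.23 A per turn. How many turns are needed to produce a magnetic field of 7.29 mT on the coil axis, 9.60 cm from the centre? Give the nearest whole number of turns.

For an N-turn coil, B = Nμ₀IR²/[2(R²+z²)^(3/2)]. A single turn gives B₁ = 1.50×10⁻⁵ T with R = 0.0809 m, z = 0.096 m.
N = B/B₁ = 7.29×10⁻³ / 1.50×10⁻⁵ = 485.15.

N = 485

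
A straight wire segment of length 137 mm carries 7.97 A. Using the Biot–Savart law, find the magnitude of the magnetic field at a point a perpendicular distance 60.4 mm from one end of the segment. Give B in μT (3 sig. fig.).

For a finite straight segment, B = (μ₀I/4πd)(sinθ₁ + sinθ₂), where θ₁, θ₂ are the angles from the perpendicular to each end.
The perpendicular foot is at one end, so the two end-offsets along the wire are 0 and L = 0.137 m.
sinθ₁ = 0/√(0²+0.0604²) = 0.0000; sinθ₂ = 0.137/√(0.137²+0.0604²) = 0.9150.
B = (4π×10⁻⁷ × 7.97) / (4π × 0.0604) × (0.0000 + 0.9150) = 1.21×10⁻⁵ T.

B ≈ 12.1 μT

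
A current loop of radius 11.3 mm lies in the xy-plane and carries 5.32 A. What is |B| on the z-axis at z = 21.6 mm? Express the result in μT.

On the axis of a circular loop, B = μ₀IR² / [2(R²+z²)^(3/2)].
R² + z² = (0.0113)² + (0.0216)² = 0.0005943 m², and (R²+z²)^(3/2) = 1.45×10⁻⁵ m³.
B = (4π×10⁻⁷ × 5.32 × 0.0001277) / (2 × 1.45×10⁻⁵) = 2.95×10⁻⁵ T.

B ≈ 29.5 μT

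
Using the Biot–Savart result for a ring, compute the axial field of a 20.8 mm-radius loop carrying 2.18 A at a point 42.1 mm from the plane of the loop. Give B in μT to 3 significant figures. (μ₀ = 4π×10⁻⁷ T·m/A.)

On the axis of a circular loop, B = μ₀IR² / [2(R²+z²)^(3/2)].
R² + z² = (0.0208)² + (0.0421)² = 0.002205 m², and (R²+z²)^(3/2) = 1.04×10⁻⁴ m³.
B = (4π×10⁻⁷ × 2.18 × 0.0004326) / (2 × 1.04×10⁻⁴) = 5.72×10⁻⁶ T.

B ≈ 5.72 μT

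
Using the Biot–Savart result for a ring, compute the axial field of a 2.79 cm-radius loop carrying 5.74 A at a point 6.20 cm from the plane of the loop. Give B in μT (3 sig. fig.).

On the axis of a circular loop, B = μ₀IR² / [2(R²+z²)^(3/2)].
R² + z² = (0.0279)² + (0.062)² = 0.004622 m², and (R²+z²)^(3/2) = 3.14×10⁻⁴ m³.
B = (4π×10⁻⁷ × 5.74 × 0.0007784) / (2 × 3.14×10⁻⁴) = 8.93×10⁻⁶ T.

B ≈ 8.93 μT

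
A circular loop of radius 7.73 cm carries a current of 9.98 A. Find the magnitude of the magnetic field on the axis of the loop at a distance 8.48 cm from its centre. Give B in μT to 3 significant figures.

On the axis of a circular loop, B = μ₀IR² / [2(R²+z²)^(3/2)].
R² + z² = (0.0773)² + (0.0848)² = 0.01317 m², and (R²+z²)^(3/2) = 1.51×10⁻³ m³.
B = (4π×10⁻⁷ × 9.98 × 0.005975) / (2 × 1.51×10⁻³) = 2.48×10⁻⁵ T.

B ≈ 24.8 μT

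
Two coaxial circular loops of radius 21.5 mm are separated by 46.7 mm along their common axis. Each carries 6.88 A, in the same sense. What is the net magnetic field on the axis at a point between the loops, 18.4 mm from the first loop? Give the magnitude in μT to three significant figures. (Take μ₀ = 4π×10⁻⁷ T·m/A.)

B ≈ 133 μT

Each loop contributes B = μ₀IR²/[2(R²+z²)^(3/2)] on the axis, with z measured from that loop.
Loop 1 (z = 0.0184 m): B₁ = 8.82×10⁻⁵ T. Loop 2 (z = 0.0283 m): B₂ = 4.45×10⁻⁵ T.
The fields add: B = B₁ + B₂ = 1.33×10⁻⁴ T.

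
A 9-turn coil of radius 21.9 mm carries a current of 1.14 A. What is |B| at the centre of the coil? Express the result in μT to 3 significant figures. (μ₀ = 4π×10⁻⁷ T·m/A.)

For an N-turn flat coil, B = Nμ₀I/(2R) with R = 0.0219 m.
B = 9 × 3.27×10⁻⁵ T = 2.94×10⁻⁴ T.

B ≈ 294 μT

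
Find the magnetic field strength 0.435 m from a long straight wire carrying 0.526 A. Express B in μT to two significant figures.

B ≈ 0.24 μT

For an infinitely long straight wire, B = μ₀I/(2πd).
B = (4π×10⁻⁷ × 0.526) / (2π × 0.435) = 2.42×10⁻⁷ T.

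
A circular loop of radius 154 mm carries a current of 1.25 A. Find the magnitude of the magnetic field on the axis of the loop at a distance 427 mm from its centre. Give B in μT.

On the axis of a circular loop, B = μ₀IR² / [2(R²+z²)^(3/2)].
R² + z² = (0.154)² + (0.427)² = 0.206 m², and (R²+z²)^(3/2) = 9.35×10⁻² m³.
B = (4π×10⁻⁷ × 1.25 × 0.02372) / (2 × 9.35×10⁻²) = 1.99×10⁻⁷ T.

B ≈ 0.199 μT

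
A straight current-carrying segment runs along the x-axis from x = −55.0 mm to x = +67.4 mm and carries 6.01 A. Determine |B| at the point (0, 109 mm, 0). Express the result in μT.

B ≈ 5.38 μT

For a finite straight segment, B = (μ₀I/4πd)(sinθ₁ + sinθ₂), where θ₁, θ₂ are the angles from the perpendicular to each end.
The perpendicular distance is d = 0.109 m; the end-offsets along the wire are a = 0.055 m and b = 0.0674 m.
sinθ₁ = 0.055/√(0.055²+0.109²) = 0.4505; sinθ₂ = 0.0674/√(0.0674²+0.109²) = 0.5259.
B = (4π×10⁻⁷ × 6.01) / (4π × 0.109) × (0.4505 + 0.5259) = 5.38×10⁻⁶ T.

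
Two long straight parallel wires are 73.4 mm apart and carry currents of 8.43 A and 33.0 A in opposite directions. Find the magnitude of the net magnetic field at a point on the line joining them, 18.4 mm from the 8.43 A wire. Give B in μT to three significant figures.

B ≈ 212 μT

Each long wire gives B = μ₀I/(2πd). Distances are d₁ = 0.0184 m and d₂ = 0.055 m.
B₁ = 9.16×10⁻⁵ T, B₂ = 1.20×10⁻⁴ T.
Between antiparallel currents both contributions point the same way, so they add. B = B₁ + B₂ = 9.16×10⁻⁵ + 1.20×10⁻⁴ = 2.12×10⁻⁴ T.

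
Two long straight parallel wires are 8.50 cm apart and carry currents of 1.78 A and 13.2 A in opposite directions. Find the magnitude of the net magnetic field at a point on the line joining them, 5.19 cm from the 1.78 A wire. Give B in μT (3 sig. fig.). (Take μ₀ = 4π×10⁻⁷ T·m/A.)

B ≈ 86.6 μT

Each long wire gives B = μ₀I/(2πd). Distances are d₁ = 0.0519 m and d₂ = 0.0331 m.
B₁ = 6.86×10⁻⁶ T, B₂ = 7.98×10⁻⁵ T.
Between antiparallel currents both contributions point the same way, so they add. B = B₁ + B₂ = 6.86×10⁻⁶ + 7.98×10⁻⁵ = 8.66×10⁻⁵ T.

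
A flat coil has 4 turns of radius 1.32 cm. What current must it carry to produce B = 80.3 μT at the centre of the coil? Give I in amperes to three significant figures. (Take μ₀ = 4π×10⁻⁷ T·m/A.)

I ≈ 0.422 A

For an N-turn coil, B = Nμ₀I/(2R) with R = 0.0132 m, so I = 2RB/(Nμ₀) = 2 × 0.0132 × 8.03×10⁻⁵ / (4 × 4π×10⁻⁷) = 0.422 A.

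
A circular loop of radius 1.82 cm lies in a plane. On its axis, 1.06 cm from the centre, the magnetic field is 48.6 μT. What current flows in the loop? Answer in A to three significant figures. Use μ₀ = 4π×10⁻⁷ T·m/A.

On the axis of a loop, B = μ₀IR²/[2(R²+z²)^(3/2)], so I = 2B(R²+z²)^(3/2)/(μ₀R²).
R² + z² = 0.0003312 + 0.0001124 = 0.0004436 m²; raised to 3/2 gives 9.34×10⁻⁶ m³.
I = 2 × 4.86×10⁻⁵ × 9.34×10⁻⁶ / (1.26×10⁻⁶ × 0.0003312) = 2.18 A.

I ≈ 2.18 A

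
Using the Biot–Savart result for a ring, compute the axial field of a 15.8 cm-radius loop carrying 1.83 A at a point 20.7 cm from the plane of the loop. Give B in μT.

B ≈ 1.63 μT

On the axis of a circular loop, B = μ₀IR² / [2(R²+z²)^(3/2)].
R² + z² = (0.158)² + (0.207)² = 0.06781 m², and (R²+z²)^(3/2) = 1.77×10⁻² m³.
B = (4π×10⁻⁷ × 1.83 × 0.02496) / (2 × 1.77×10⁻²) = 1.63×10⁻⁶ T.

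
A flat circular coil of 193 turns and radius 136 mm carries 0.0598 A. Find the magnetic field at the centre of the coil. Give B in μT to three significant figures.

For an N-turn flat coil, B = Nμ₀I/(2R) with R = 0.136 m.
B = 193 × 2.76×10⁻⁷ T = 5.33×10⁻⁵ T.

B ≈ 53.3 μT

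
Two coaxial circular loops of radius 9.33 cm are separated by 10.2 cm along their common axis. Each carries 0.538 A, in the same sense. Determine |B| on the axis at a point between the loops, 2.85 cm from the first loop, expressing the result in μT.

B ≈ 4.93 μT

Each loop contributes B = μ₀IR²/[2(R²+z²)^(3/2)] on the axis, with z measured from that loop.
Loop 1 (z = 0.0285 m): B₁ = 3.17×10⁻⁶ T. Loop 2 (z = 0.0735 m): B₂ = 1.76×10⁻⁶ T.
The fields add: B = B₁ + B₂ = 4.93×10⁻⁶ T.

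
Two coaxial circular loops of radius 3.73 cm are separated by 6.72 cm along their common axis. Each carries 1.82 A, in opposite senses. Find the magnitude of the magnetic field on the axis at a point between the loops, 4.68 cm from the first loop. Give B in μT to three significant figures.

Each loop contributes B = μ₀IR²/[2(R²+z²)^(3/2)] on the axis, with z measured from that loop.
Loop 1 (z = 0.0468 m): B₁ = 7.42×10⁻⁶ T. Loop 2 (z = 0.0204 m): B₂ = 2.07×10⁻⁵ T.
The fields oppose: B = |B₁ − B₂| = 1.33×10⁻⁵ T.

B ≈ 13.3 μT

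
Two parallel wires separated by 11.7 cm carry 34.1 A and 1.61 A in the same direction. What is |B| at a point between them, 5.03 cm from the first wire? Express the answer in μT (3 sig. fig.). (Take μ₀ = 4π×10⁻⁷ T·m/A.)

B ≈ 131 μT

Each long wire gives B = μ₀I/(2πd). Distances are d₁ = 0.0503 m and d₂ = 0.0667 m.
B₁ = 1.36×10⁻⁴ T, B₂ = 4.83×10⁻⁶ T.
Between parallel currents the two contributions point in opposite directions, so they subtract. B = |B₁ − B₂| = |1.36×10⁻⁴ − 4.83×10⁻⁶| = 1.31×10⁻⁴ T.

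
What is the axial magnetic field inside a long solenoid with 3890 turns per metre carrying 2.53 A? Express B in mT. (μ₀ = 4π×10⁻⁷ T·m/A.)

Inside a long solenoid, B = μ₀nI with n = 3890 turns/m.
B = 4π×10⁻⁷ × 3890 × 2.53 = 1.24×10⁻² T.

B ≈ 12.4 mT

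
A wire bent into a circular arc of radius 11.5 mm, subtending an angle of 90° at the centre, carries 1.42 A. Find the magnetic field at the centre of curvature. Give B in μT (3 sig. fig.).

B ≈ 19.4 μT

The Biot–Savart field of a circular arc at its centre is B = μ₀Iφ/(4πR), with φ = 1.571 rad.
B = (4π×10⁻⁷ × 1.42 × 1.571) / (4π × 0.0115) = 1.94×10⁻⁵ T.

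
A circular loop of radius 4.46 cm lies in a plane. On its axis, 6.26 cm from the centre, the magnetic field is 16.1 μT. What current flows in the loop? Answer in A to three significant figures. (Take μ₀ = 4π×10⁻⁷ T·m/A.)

I ≈ 5.85 A

On the axis of a loop, B = μ₀IR²/[2(R²+z²)^(3/2)], so I = 2B(R²+z²)^(3/2)/(μ₀R²).
R² + z² = 0.001989 + 0.003919 = 0.005908 m²; raised to 3/2 gives 4.54×10⁻⁴ m³.
I = 2 × 1.61×10⁻⁵ × 4.54×10⁻⁴ / (1.26×10⁻⁶ × 0.001989) = 5.85 A.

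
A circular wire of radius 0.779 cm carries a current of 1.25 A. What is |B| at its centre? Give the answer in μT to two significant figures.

At the centre of a circular loop the Biot–Savart law gives B = μ₀I/(2R).
B = (4π×10⁻⁷ × 1.25) / (2 × 0.00779) = 1.01×10⁻⁴ T.

B ≈ 100 μT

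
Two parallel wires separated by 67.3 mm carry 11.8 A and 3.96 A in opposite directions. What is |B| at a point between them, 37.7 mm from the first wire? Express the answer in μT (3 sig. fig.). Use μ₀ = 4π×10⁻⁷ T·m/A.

B ≈ 89.4 μT

Each long wire gives B = μ₀I/(2πd). Distances are d₁ = 0.0377 m and d₂ = 0.0296 m.
B₁ = 6.26×10⁻⁵ T, B₂ = 2.68×10⁻⁵ T.
Between antiparallel currents both contributions point the same way, so they add. B = B₁ + B₂ = 6.26×10⁻⁵ + 2.68×10⁻⁵ = 8.94×10⁻⁵ T.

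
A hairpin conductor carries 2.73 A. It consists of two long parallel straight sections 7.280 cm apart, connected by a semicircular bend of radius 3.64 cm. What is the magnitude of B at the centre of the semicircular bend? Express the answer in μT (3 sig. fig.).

B ≈ 38.6 μT

The semicircular arc contributes B_arc = μ₀I·π/(4πR) = μ₀I/(4R) = 2.36×10⁻⁵ T.
Each semi-infinite lead is at perpendicular distance R = 0.0364 m from the centre, with the perpendicular foot at its near end, so it contributes μ₀I/(4πR); both point the same way, together 1.50×10⁻⁵ T.
Arc and leads all point the same direction: B = 2.36×10⁻⁵ + 1.50×10⁻⁵ = 3.86×10⁻⁵ T.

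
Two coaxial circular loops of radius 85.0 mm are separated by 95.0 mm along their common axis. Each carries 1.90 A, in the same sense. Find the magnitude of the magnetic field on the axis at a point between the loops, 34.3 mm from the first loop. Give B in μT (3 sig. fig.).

B ≈ 18.8 μT

Each loop contributes B = μ₀IR²/[2(R²+z²)^(3/2)] on the axis, with z measured from that loop.
Loop 1 (z = 0.0343 m): B₁ = 1.12×10⁻⁵ T. Loop 2 (z = 0.0607 m): B₂ = 7.57×10⁻⁶ T.
The fields add: B = B₁ + B₂ = 1.88×10⁻⁵ T.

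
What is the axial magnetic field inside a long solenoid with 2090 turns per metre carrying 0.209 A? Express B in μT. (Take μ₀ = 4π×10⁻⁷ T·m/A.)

B ≈ 549 μT

Inside a long solenoid, B = μ₀nI with n = 2090 turns/m.
B = 4π×10⁻⁷ × 2090 × 0.209 = 5.49×10⁻⁴ T.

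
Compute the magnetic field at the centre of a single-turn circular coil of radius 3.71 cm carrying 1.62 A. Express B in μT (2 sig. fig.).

At the centre of a circular loop the Biot–Savart law gives B = μ₀I/(2R).
B = (4π×10⁻⁷ × 1.62) / (2 × 0.0371) = 2.74×10⁻⁵ T.

B ≈ 27 μT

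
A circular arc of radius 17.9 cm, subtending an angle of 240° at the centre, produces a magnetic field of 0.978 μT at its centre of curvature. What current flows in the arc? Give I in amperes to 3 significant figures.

I ≈ 0.418 A

For a circular arc, B = μ₀Iφ/(4πR) with φ in radians; here φ = 4.189 rad.
So I = 4πRB/(μ₀φ) = 4π × 0.179 × 9.78×10⁻⁷ / (4π×10⁻⁷ × 4.189) = 0.418 A.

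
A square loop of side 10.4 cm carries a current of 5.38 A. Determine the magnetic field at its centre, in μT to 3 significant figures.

Each side is a finite straight segment at perpendicular distance d = a/(2 tan(π/4)) = 0.052 m from the centre, with end-angles ±π/4.
One side contributes B₁ = (μ₀I/4πd)·2 sin(π/4) = 1.46×10⁻⁵ T.
All 4 sides add in the same direction: B = 4 × 1.46×10⁻⁵ = 5.85×10⁻⁵ T.

B ≈ 58.5 μT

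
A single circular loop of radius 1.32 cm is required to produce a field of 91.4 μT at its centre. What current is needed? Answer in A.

I ≈ 1.92 A

At the centre of a circular loop B = μ₀I/(2R), so I = 2RB/μ₀.
With R = 0.0132 m, I = 2 × 0.0132 × 9.14×10⁻⁵ / (4π×10⁻⁷) = 1.92 A.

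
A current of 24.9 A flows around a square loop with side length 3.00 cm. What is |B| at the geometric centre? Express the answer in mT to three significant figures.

Each side is a finite straight segment at perpendicular distance d = a/(2 tan(π/4)) = 0.015 m from the centre, with end-angles ±π/4.
One side contributes B₁ = (μ₀I/4πd)·2 sin(π/4) = 2.35×10⁻⁴ T.
All 4 sides add in the same direction: B = 4 × 2.35×10⁻⁴ = 9.39×10⁻⁴ T.

B ≈ 0.939 mT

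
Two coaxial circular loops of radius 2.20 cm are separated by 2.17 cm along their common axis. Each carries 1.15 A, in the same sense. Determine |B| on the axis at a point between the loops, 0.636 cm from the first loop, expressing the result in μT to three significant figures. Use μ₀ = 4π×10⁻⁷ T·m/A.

Each loop contributes B = μ₀IR²/[2(R²+z²)^(3/2)] on the axis, with z measured from that loop.
Loop 1 (z = 0.00636 m): B₁ = 2.91×10⁻⁵ T. Loop 2 (z = 0.01534 m): B₂ = 1.81×10⁻⁵ T.
The fields add: B = B₁ + B₂ = 4.72×10⁻⁵ T.

B ≈ 47.2 μT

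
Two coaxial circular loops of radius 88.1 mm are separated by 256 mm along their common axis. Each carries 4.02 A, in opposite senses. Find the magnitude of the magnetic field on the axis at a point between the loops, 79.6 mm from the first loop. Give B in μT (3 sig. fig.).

Each loop contributes B = μ₀IR²/[2(R²+z²)^(3/2)] on the axis, with z measured from that loop.
Loop 1 (z = 0.0796 m): B₁ = 1.17×10⁻⁵ T. Loop 2 (z = 0.1764 m): B₂ = 2.56×10⁻⁶ T.
The fields oppose: B = |B₁ − B₂| = 9.15×10⁻⁶ T.

B ≈ 9.15 μT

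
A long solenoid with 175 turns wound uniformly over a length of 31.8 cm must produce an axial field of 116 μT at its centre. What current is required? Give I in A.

I ≈ 0.168 A

Inside a long solenoid B = μ₀nI with n = 550.3 m⁻¹, so I = B/(μ₀n).
I = 1.16×10⁻⁴ / (4π×10⁻⁷ × 550.3) = 0.168 A.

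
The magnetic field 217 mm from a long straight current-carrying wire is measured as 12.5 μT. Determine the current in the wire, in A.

For a long straight wire B = μ₀I/(2πd), so I = 2πdB/μ₀.
I = 2π × 0.217 × 1.25×10⁻⁵ / (4π×10⁻⁷) = 13.6 A.

I ≈ 13.6 A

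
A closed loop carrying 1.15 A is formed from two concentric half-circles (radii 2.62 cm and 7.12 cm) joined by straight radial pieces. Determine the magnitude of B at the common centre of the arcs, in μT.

The radial connectors point toward the centre, so dl × r̂ = 0 and they contribute nothing.
Each semicircle gives μ₀I/(4R): inner arc 1.38×10⁻⁵ T, outer arc 5.07×10⁻⁶ T.
The two arcs carry current in opposite angular senses, so their fields oppose: B = |1.38×10⁻⁵ − 5.07×10⁻⁶| = 8.72×10⁻⁶ T.

B ≈ 8.72 μT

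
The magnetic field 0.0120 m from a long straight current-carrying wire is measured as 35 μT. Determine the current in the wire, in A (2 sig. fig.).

I ≈ 2.1 A

For a long straight wire B = μ₀I/(2πd), so I = 2πdB/μ₀.
I = 2π × 0.012 × 3.50×10⁻⁵ / (4π×10⁻⁷) = 2.10 A.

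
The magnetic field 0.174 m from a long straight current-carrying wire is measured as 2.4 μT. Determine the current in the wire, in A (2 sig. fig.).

For a long straight wire B = μ₀I/(2πd), so I = 2πdB/μ₀.
I = 2π × 0.174 × 2.40×10⁻⁶ / (4π×10⁻⁷) = 2.09 A.

I ≈ 2.1 A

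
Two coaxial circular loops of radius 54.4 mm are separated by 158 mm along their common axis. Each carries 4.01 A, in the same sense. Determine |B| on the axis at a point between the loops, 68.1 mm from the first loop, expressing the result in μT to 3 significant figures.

Each loop contributes B = μ₀IR²/[2(R²+z²)^(3/2)] on the axis, with z measured from that loop.
Loop 1 (z = 0.0681 m): B₁ = 1.13×10⁻⁵ T. Loop 2 (z = 0.0899 m): B₂ = 6.43×10⁻⁶ T.
The fields add: B = B₁ + B₂ = 1.77×10⁻⁵ T.

B ≈ 17.7 μT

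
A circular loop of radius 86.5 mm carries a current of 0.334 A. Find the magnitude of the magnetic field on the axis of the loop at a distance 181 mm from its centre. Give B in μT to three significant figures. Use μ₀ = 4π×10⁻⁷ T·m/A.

B ≈ 0.194 μT

On the axis of a circular loop, B = μ₀IR² / [2(R²+z²)^(3/2)].
R² + z² = (0.0865)² + (0.181)² = 0.04024 m², and (R²+z²)^(3/2) = 8.07×10⁻³ m³.
B = (4π×10⁻⁷ × 0.334 × 0.007482) / (2 × 8.07×10⁻³) = 1.94×10⁻⁷ T.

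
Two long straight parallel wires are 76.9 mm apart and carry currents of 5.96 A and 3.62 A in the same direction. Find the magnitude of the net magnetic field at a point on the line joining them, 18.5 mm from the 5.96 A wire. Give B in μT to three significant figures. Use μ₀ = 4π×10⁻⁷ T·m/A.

Each long wire gives B = μ₀I/(2πd). Distances are d₁ = 0.0185 m and d₂ = 0.0584 m.
B₁ = 6.44×10⁻⁵ T, B₂ = 1.24×10⁻⁵ T.
Between parallel currents the two contributions point in opposite directions, so they subtract. B = |B₁ − B₂| = |6.44×10⁻⁵ − 1.24×10⁻⁵| = 5.20×10⁻⁵ T.

B ≈ 52.0 μT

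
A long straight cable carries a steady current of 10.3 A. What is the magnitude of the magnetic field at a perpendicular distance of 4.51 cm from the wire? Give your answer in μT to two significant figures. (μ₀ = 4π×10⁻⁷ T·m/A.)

For an infinitely long straight wire, B = μ₀I/(2πd).
B = (4π×10⁻⁷ × 10.3) / (2π × 0.0451) = 4.57×10⁻⁵ T.

B ≈ 46 μT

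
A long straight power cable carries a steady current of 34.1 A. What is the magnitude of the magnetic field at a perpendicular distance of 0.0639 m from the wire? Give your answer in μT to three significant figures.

B ≈ 107 μT

For an infinitely long straight wire, B = μ₀I/(2πd).
B = (4π×10⁻⁷ × 34.1) / (2π × 0.0639) = 1.07×10⁻⁴ T.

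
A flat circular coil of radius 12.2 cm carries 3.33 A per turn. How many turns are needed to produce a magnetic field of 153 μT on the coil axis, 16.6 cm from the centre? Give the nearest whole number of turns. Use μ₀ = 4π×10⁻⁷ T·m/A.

For an N-turn coil, B = Nμ₀IR²/[2(R²+z²)^(3/2)]. A single turn gives B₁ = 3.56×10⁻⁶ T with R = 0.122 m, z = 0.166 m.
N = B/B₁ = 1.53×10⁻⁴ / 3.56×10⁻⁶ = 42.95.

N = 43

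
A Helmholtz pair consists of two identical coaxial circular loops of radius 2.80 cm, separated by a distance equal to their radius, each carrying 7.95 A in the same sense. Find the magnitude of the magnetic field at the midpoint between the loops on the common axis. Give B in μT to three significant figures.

B ≈ 255 μT

Each loop contributes B = μ₀IR²/[2(R²+z²)^(3/2)] on the axis, with z measured from that loop.
Loop 1 (z = 0.014 m): B₁ = 1.28×10⁻⁴ T. Loop 2 (z = 0.014 m): B₂ = 1.28×10⁻⁴ T.
The fields add: B = B₁ + B₂ = 2.55×10⁻⁴ T.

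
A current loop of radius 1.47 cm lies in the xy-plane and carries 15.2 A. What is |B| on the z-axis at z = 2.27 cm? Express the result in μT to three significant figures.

On the axis of a circular loop, B = μ₀IR² / [2(R²+z²)^(3/2)].
R² + z² = (0.0147)² + (0.0227)² = 0.0007314 m², and (R²+z²)^(3/2) = 1.98×10⁻⁵ m³.
B = (4π×10⁻⁷ × 15.2 × 0.0002161) / (2 × 1.98×10⁻⁵) = 1.04×10⁻⁴ T.

B ≈ 104 μT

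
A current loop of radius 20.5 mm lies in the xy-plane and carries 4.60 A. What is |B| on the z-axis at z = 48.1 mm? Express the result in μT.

On the axis of a circular loop, B = μ₀IR² / [2(R²+z²)^(3/2)].
R² + z² = (0.0205)² + (0.0481)² = 0.002734 m², and (R²+z²)^(3/2) = 1.43×10⁻⁴ m³.
B = (4π×10⁻⁷ × 4.60 × 0.0004203) / (2 × 1.43×10⁻⁴) = 8.50×10⁻⁶ T.

B ≈ 8.50 μT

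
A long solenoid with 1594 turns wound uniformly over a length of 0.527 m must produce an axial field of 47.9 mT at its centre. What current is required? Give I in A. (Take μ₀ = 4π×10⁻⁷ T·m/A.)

I ≈ 12.6 A

Inside a long solenoid B = μ₀nI with n = 3025 m⁻¹, so I = B/(μ₀n).
I = 4.79×10⁻² / (4π×10⁻⁷ × 3025) = 12.6 A.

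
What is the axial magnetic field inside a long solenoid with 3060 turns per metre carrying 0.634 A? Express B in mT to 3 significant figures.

Inside a long solenoid, B = μ₀nI with n = 3060 turns/m.
B = 4π×10⁻⁷ × 3060 × 0.634 = 2.44×10⁻³ T.

B ≈ 2.44 mT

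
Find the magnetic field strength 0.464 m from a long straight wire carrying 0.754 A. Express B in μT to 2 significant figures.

B ≈ 0.33 μT

For an infinitely long straight wire, B = μ₀I/(2πd).
B = (4π×10⁻⁷ × 0.754) / (2π × 0.464) = 3.25×10⁻⁷ T.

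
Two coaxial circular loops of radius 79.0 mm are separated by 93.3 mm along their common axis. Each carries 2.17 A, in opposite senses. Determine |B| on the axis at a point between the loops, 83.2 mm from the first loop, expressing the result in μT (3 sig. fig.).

Each loop contributes B = μ₀IR²/[2(R²+z²)^(3/2)] on the axis, with z measured from that loop.
Loop 1 (z = 0.0832 m): B₁ = 5.63×10⁻⁶ T. Loop 2 (z = 0.0101 m): B₂ = 1.68×10⁻⁵ T.
The fields oppose: B = |B₁ − B₂| = 1.12×10⁻⁵ T.

B ≈ 11.2 μT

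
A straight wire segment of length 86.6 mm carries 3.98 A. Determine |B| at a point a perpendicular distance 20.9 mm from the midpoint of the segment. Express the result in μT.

For a finite straight segment, B = (μ₀I/4πd)(sinθ₁ + sinθ₂), where θ₁, θ₂ are the angles from the perpendicular to each end.
The perpendicular from the point meets the wire at its midpoint, so each end is L/2 = 0.0433 m away along the wire.
sinθ₁ = 0.0433/√(0.0433²+0.0209²) = 0.9006; sinθ₂ = 0.0433/√(0.0433²+0.0209²) = 0.9006.
B = (4π×10⁻⁷ × 3.98) / (4π × 0.0209) × (0.9006 + 0.9006) = 3.43×10⁻⁵ T.

B ≈ 34.3 μT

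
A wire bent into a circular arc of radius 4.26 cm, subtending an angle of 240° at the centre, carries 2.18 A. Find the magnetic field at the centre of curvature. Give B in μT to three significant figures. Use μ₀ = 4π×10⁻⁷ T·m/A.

The Biot–Savart field of a circular arc at its centre is B = μ₀Iφ/(4πR), with φ = 4.189 rad.
B = (4π×10⁻⁷ × 2.18 × 4.189) / (4π × 0.0426) = 2.14×10⁻⁵ T.

B ≈ 21.4 μT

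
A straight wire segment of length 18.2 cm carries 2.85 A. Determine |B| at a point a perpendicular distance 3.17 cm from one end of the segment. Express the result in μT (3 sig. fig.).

B ≈ 8.86 μT

For a finite straight segment, B = (μ₀I/4πd)(sinθ₁ + sinθ₂), where θ₁, θ₂ are the angles from the perpendicular to each end.
The perpendicular foot is at one end, so the two end-offsets along the wire are 0 and L = 0.182 m.
sinθ₁ = 0/√(0²+0.0317²) = 0.0000; sinθ₂ = 0.182/√(0.182²+0.0317²) = 0.9852.
B = (4π×10⁻⁷ × 2.85) / (4π × 0.0317) × (0.0000 + 0.9852) = 8.86×10⁻⁶ T.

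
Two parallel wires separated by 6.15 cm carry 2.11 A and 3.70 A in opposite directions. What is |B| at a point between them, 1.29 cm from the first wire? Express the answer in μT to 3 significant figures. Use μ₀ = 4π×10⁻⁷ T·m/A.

B ≈ 47.9 μT

Each long wire gives B = μ₀I/(2πd). Distances are d₁ = 0.0129 m and d₂ = 0.0486 m.
B₁ = 3.27×10⁻⁵ T, B₂ = 1.52×10⁻⁵ T.
Between antiparallel currents both contributions point the same way, so they add. B = B₁ + B₂ = 3.27×10⁻⁵ + 1.52×10⁻⁵ = 4.79×10⁻⁵ T.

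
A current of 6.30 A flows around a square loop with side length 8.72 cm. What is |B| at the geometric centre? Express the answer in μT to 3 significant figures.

Each side is a finite straight segment at perpendicular distance d = a/(2 tan(π/4)) = 0.0436 m from the centre, with end-angles ±π/4.
One side contributes B₁ = (μ₀I/4πd)·2 sin(π/4) = 2.04×10⁻⁵ T.
All 4 sides add in the same direction: B = 4 × 2.04×10⁻⁵ = 8.17×10⁻⁵ T.

B ≈ 81.7 μT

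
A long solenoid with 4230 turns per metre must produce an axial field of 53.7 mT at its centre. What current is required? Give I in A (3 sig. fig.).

Inside a long solenoid B = μ₀nI with n = 4230 m⁻¹, so I = B/(μ₀n).
I = 5.37×10⁻² / (4π×10⁻⁷ × 4230) = 10.1 A.

I ≈ 10.1 A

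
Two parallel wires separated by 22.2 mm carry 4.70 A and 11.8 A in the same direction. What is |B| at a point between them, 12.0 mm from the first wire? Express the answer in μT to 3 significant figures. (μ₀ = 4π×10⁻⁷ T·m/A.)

B ≈ 153 μT

Each long wire gives B = μ₀I/(2πd). Distances are d₁ = 0.012 m and d₂ = 0.0102 m.
B₁ = 7.83×10⁻⁵ T, B₂ = 2.31×10⁻⁴ T.
Between parallel currents the two contributions point in opposite directions, so they subtract. B = |B₁ − B₂| = |7.83×10⁻⁵ − 2.31×10⁻⁴| = 1.53×10⁻⁴ T.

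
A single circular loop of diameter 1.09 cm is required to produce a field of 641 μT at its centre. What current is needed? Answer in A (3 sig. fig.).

I ≈ 5.56 A

At the centre of a circular loop B = μ₀I/(2R), so I = 2RB/μ₀.
With R = 0.00545 m, I = 2 × 0.00545 × 6.41×10⁻⁴ / (4π×10⁻⁷) = 5.56 A.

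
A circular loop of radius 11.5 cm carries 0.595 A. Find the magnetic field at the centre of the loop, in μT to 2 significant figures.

B ≈ 3.3 μT

At the centre of a circular loop the Biot–Savart law gives B = μ₀I/(2R).
B = (4π×10⁻⁷ × 0.595) / (2 × 0.115) = 3.25×10⁻⁶ T.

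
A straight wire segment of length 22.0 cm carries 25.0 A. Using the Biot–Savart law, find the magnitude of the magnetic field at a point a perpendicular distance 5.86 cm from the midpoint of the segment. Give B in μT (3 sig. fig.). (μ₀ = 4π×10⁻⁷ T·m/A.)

For a finite straight segment, B = (μ₀I/4πd)(sinθ₁ + sinθ₂), where θ₁, θ₂ are the angles from the perpendicular to each end.
The perpendicular from the point meets the wire at its midpoint, so each end is L/2 = 0.11 m away along the wire.
sinθ₁ = 0.11/√(0.11²+0.0586²) = 0.8826; sinθ₂ = 0.11/√(0.11²+0.0586²) = 0.8826.
B = (4π×10⁻⁷ × 25.0) / (4π × 0.0586) × (0.8826 + 0.8826) = 7.53×10⁻⁵ T.

B ≈ 75.3 μT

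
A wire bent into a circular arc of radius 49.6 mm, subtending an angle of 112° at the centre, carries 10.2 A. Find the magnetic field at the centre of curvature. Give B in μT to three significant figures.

B ≈ 40.2 μT

The Biot–Savart field of a circular arc at its centre is B = μ₀Iφ/(4πR), with φ = 1.955 rad.
B = (4π×10⁻⁷ × 10.2 × 1.955) / (4π × 0.0496) = 4.02×10⁻⁵ T.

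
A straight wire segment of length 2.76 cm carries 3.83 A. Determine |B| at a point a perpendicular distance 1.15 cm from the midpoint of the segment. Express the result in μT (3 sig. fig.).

B ≈ 51.2 μT

For a finite straight segment, B = (μ₀I/4πd)(sinθ₁ + sinθ₂), where θ₁, θ₂ are the angles from the perpendicular to each end.
The perpendicular from the point meets the wire at its midpoint, so each end is L/2 = 0.0138 m away along the wire.
sinθ₁ = 0.0138/√(0.0138²+0.0115²) = 0.7682; sinθ₂ = 0.0138/√(0.0138²+0.0115²) = 0.7682.
B = (4π×10⁻⁷ × 3.83) / (4π × 0.0115) × (0.7682 + 0.7682) = 5.12×10⁻⁵ T.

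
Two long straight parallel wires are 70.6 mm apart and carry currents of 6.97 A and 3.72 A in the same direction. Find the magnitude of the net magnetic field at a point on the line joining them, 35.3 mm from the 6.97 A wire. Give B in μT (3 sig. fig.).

B ≈ 18.4 μT

Each long wire gives B = μ₀I/(2πd). Distances are d₁ = 0.0353 m and d₂ = 0.0353 m.
B₁ = 3.95×10⁻⁵ T, B₂ = 2.11×10⁻⁵ T.
Between parallel currents the two contributions point in opposite directions, so they subtract. B = |B₁ − B₂| = |3.95×10⁻⁵ − 2.11×10⁻⁵| = 1.84×10⁻⁵ T.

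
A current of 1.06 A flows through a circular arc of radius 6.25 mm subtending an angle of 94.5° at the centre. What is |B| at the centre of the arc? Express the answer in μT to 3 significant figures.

The Biot–Savart field of a circular arc at its centre is B = μ₀Iφ/(4πR), with φ = 1.649 rad.
B = (4π×10⁻⁷ × 1.06 × 1.649) / (4π × 0.00625) = 2.80×10⁻⁵ T.

B ≈ 28.0 μT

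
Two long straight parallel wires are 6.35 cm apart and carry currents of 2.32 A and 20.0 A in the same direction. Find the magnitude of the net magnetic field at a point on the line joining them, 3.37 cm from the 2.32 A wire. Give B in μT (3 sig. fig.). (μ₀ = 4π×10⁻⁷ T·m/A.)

B ≈ 120 μT

Each long wire gives B = μ₀I/(2πd). Distances are d₁ = 0.0337 m and d₂ = 0.0298 m.
B₁ = 1.38×10⁻⁵ T, B₂ = 1.34×10⁻⁴ T.
Between parallel currents the two contributions point in opposite directions, so they subtract. B = |B₁ − B₂| = |1.38×10⁻⁵ − 1.34×10⁻⁴| = 1.20×10⁻⁴ T.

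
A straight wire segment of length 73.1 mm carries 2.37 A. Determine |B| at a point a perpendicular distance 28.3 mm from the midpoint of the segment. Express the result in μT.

B ≈ 13.2 μT

For a finite straight segment, B = (μ₀I/4πd)(sinθ₁ + sinθ₂), where θ₁, θ₂ are the angles from the perpendicular to each end.
The perpendicular from the point meets the wire at its midpoint, so each end is L/2 = 0.03655 m away along the wire.
sinθ₁ = 0.03655/√(0.03655²+0.0283²) = 0.7907; sinθ₂ = 0.03655/√(0.03655²+0.0283²) = 0.7907.
B = (4π×10⁻⁷ × 2.37) / (4π × 0.0283) × (0.7907 + 0.7907) = 1.32×10⁻⁵ T.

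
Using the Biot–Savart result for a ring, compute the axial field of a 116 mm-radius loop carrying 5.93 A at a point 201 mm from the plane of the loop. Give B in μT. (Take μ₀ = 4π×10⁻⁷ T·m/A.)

On the axis of a circular loop, B = μ₀IR² / [2(R²+z²)^(3/2)].
R² + z² = (0.116)² + (0.201)² = 0.05386 m², and (R²+z²)^(3/2) = 1.25×10⁻² m³.
B = (4π×10⁻⁷ × 5.93 × 0.01346) / (2 × 1.25×10⁻²) = 4.01×10⁻⁶ T.

B ≈ 4.01 μT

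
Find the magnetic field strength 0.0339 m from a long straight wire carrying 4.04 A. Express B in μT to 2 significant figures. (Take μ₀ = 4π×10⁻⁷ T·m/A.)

For an infinitely long straight wire, B = μ₀I/(2πd).
B = (4π×10⁻⁷ × 4.04) / (2π × 0.0339) = 2.38×10⁻⁵ T.

B ≈ 24 μT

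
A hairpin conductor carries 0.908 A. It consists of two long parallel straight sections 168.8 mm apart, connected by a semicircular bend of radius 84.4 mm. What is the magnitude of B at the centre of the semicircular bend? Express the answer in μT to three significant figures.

The semicircular arc contributes B_arc = μ₀I·π/(4πR) = μ₀I/(4R) = 3.38×10⁻⁶ T.
Each semi-infinite lead is at perpendicular distance R = 0.0844 m from the centre, with the perpendicular foot at its near end, so it contributes μ₀I/(4πR); both point the same way, together 2.15×10⁻⁶ T.
Arc and leads all point the same direction: B = 3.38×10⁻⁶ + 2.15×10⁻⁶ = 5.53×10⁻⁶ T.

B ≈ 5.53 μT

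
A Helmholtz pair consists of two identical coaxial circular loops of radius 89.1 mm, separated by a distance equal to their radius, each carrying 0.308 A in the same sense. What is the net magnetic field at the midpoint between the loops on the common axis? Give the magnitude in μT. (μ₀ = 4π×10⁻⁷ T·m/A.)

Each loop contributes B = μ₀IR²/[2(R²+z²)^(3/2)] on the axis, with z measured from that loop.
Loop 1 (z = 0.04455 m): B₁ = 1.55×10⁻⁶ T. Loop 2 (z = 0.04455 m): B₂ = 1.55×10⁻⁶ T.
The fields add: B = B₁ + B₂ = 3.11×10⁻⁶ T.

B ≈ 3.11 μT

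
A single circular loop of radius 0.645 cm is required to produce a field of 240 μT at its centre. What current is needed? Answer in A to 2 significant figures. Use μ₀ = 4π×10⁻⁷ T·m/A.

I ≈ 2.5 A

At the centre of a circular loop B = μ₀I/(2R), so I = 2RB/μ₀.
With R = 0.00645 m, I = 2 × 0.00645 × 2.40×10⁻⁴ / (4π×10⁻⁷) = 2.46 A.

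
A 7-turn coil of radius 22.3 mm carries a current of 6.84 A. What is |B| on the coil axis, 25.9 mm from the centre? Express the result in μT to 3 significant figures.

For an N-turn flat coil, B = Nμ₀IR²/[2(R²+z²)^(3/2)] with R = 0.0223 m, z = 0.0259 m.
B = 7 × 5.35×10⁻⁵ T = 3.75×10⁻⁴ T.

B ≈ 375 μT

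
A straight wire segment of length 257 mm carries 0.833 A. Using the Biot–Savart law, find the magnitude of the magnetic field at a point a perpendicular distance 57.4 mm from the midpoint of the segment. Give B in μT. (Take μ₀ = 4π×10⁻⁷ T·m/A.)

For a finite straight segment, B = (μ₀I/4πd)(sinθ₁ + sinθ₂), where θ₁, θ₂ are the angles from the perpendicular to each end.
The perpendicular from the point meets the wire at its midpoint, so each end is L/2 = 0.1285 m away along the wire.
sinθ₁ = 0.1285/√(0.1285²+0.0574²) = 0.9130; sinθ₂ = 0.1285/√(0.1285²+0.0574²) = 0.9130.
B = (4π×10⁻⁷ × 0.833) / (4π × 0.0574) × (0.9130 + 0.9130) = 2.65×10⁻⁶ T.

B ≈ 2.65 μT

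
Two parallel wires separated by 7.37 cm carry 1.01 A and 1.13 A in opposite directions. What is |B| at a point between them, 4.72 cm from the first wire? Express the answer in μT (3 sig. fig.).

B ≈ 12.8 μT

Each long wire gives B = μ₀I/(2πd). Distances are d₁ = 0.0472 m and d₂ = 0.0265 m.
B₁ = 4.28×10⁻⁶ T, B₂ = 8.53×10⁻⁶ T.
Between antiparallel currents both contributions point the same way, so they add. B = B₁ + B₂ = 4.28×10⁻⁶ + 8.53×10⁻⁶ = 1.28×10⁻⁵ T.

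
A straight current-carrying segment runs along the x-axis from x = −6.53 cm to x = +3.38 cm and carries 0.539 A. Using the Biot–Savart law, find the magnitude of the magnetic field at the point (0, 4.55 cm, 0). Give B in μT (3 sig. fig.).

B ≈ 1.68 μT

For a finite straight segment, B = (μ₀I/4πd)(sinθ₁ + sinθ₂), where θ₁, θ₂ are the angles from the perpendicular to each end.
The perpendicular distance is d = 0.0455 m; the end-offsets along the wire are a = 0.0653 m and b = 0.0338 m.
sinθ₁ = 0.0653/√(0.0653²+0.0455²) = 0.8205; sinθ₂ = 0.0338/√(0.0338²+0.0455²) = 0.5963.
B = (4π×10⁻⁷ × 0.539) / (4π × 0.0455) × (0.8205 + 0.5963) = 1.68×10⁻⁶ T.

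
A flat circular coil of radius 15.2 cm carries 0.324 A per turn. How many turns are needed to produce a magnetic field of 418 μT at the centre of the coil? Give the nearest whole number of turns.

For an N-turn coil, B = Nμ₀I/(2R). A single turn gives B₁ = 1.34×10⁻⁶ T with R = 0.152 m.
N = B/B₁ = 4.18×10⁻⁴ / 1.34×10⁻⁶ = 312.10.

N = 312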